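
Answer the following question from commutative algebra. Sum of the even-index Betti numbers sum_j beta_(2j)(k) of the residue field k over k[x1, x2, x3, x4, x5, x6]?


Koszul resolution: beta_i(k)=C(n,i), n=6
sum_even C(6,i) = 2^(n-1) = 2^5 = 32


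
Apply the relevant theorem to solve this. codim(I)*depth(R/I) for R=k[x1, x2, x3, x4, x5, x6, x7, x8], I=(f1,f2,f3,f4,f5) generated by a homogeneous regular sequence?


codim=5, depth=dim(R/I)=8-5=3
Product=5*3=15


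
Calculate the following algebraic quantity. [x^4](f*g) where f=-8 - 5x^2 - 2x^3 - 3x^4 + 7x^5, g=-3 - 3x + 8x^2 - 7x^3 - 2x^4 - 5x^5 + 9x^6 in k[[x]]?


[x^4] = sum a_i*b_j, i+j=4
  -8*-2=16
  -5*8=-40
  -2*-3=6
  -3*-3=9
Sum=-9


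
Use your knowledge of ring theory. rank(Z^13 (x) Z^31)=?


rank(M(x)N) = rank(M)*rank(N)
13*31 = 403


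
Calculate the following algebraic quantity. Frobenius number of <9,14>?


gcd(9,14)=1 => F=ab-a-b=9*14-9-14=126-23=103


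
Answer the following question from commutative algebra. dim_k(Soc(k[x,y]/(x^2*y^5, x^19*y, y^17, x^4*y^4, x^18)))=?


Socle = ann(m) = span of standard monomials u with x*u, y*u in I (staircase corners).
Redundant generators: x^19*y
Minimal generators: x^18, x^4*y^4, x^2*y^5, y^17
Corners: xy^16, x^3y^4, x^17y^3
Socle dim=3


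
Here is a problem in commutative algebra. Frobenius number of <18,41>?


gcd(18,41)=1 => F=ab-a-b=18*41-18-41=738-59=679


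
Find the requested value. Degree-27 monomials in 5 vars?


C(d+n-1,n-1)=C(31,4)=31465


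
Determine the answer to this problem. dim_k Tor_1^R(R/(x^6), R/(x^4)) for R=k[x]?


Tor_1(R/I,R/J)=(I cap J)/IJ=(x^6)/(x^10)
dim=10-6=min(6,4)=4


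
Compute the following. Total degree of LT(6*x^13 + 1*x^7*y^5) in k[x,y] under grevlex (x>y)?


LT: 6*x^13
deg_x=13, deg_y=0
Total=13+0=13


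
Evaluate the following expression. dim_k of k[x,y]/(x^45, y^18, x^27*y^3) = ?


k[x,y]/I, I = (x^45, y^18, x^27*y^3)
Rect: 45x18=810. Corner: (45-27)x(18-3)=270.
dim = 810-270 = 540


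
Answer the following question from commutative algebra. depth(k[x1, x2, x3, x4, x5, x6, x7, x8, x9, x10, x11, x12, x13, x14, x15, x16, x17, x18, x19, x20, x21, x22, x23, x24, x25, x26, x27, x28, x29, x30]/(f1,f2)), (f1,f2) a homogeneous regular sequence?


depth(R)=30
depth(R/I)=30-2=28


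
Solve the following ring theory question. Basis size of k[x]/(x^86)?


Basis: 1,x,...,x^85
dim=86


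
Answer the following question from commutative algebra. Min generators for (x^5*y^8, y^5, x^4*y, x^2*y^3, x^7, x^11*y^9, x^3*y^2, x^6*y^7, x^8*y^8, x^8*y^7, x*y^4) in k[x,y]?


Remove redundant (divisible by others).
x^8*y^7 redundant.
x^8*y^8 redundant.
x^11*y^9 redundant.
x^5*y^8 redundant.
x^6*y^7 redundant.
Min: x^7, x^4*y, x^3*y^2, x^2*y^3, x*y^4, y^5
Count=6


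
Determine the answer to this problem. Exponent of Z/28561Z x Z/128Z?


Exponent = lcm of the cyclic orders; pairwise coprime => product.
13^4*2^7=28561*128=3655808


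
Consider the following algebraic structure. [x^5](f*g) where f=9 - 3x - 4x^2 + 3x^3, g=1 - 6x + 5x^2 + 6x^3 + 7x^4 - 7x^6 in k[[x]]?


[x^5] = sum a_i*b_j, i+j=5
  -3*7=-21
  -4*6=-24
  3*5=15
Sum=-30


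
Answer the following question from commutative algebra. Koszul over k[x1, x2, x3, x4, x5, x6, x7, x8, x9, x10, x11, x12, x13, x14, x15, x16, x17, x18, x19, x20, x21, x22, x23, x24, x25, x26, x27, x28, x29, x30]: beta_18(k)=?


C(n,i)=C(30,18)=86493225


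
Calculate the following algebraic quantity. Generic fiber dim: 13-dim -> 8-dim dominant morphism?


dim(fiber)=dim(X)-dim(Y)=13-8=5


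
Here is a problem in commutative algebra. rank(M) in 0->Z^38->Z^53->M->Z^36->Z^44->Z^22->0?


Alt sum=0:
(-1)^0*38 + (-1)^1*53 + (-1)^2*? + (-1)^3*36 + (-1)^4*44 + (-1)^5*22=0
rank(M)=29


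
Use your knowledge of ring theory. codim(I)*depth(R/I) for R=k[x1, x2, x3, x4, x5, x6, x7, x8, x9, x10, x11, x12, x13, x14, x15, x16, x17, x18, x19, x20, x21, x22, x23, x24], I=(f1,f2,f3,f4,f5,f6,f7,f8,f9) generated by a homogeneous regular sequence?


codim=9, depth=dim(R/I)=24-9=15
Product=9*15=135


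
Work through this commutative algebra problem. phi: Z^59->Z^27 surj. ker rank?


rank(ker) = 59-27 = 32


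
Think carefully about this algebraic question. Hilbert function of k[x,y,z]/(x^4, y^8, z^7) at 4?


Need i<4, j<8, k<7 with i+j+k=4.
For each i, j ranges over max(0,4-i-6)..min(7,4-i):
  i=0: j in [0,4] -> 5
  i=1: j in [0,3] -> 4
  i=2: j in [0,2] -> 3
  i=3: j in [0,1] -> 2
H(4) = 5+4+3+2 = 14


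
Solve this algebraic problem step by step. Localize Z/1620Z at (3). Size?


3-primary part: 1620=3^4*20
Size=3^4=81


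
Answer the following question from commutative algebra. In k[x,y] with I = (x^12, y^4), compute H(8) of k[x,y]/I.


k[x,y], I = (x^12, y^4), d = 8
Need i < 12 and d-i < 4.
Range: 5 <= i <= 8.
H(8) = 4


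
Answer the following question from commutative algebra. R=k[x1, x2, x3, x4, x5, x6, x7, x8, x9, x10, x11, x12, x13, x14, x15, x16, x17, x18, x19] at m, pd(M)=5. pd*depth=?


pd+depth=19
depth=19-5=14
pd*depth=5*14=70


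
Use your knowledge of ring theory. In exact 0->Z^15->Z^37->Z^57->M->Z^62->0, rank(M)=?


Alt sum=0:
(-1)^0*15 + (-1)^1*37 + (-1)^2*57 + (-1)^3*? + (-1)^4*62=0
rank(M)=97


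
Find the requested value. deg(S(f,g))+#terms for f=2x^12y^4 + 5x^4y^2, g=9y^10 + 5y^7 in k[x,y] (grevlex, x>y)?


LT(f)=2x^12y^4, LT(g)=9y^10
lcm(LM)=x^12y^10
S(f,g) (scaled by 18 to clear denominators) = 9y^6*f - 2x^12*g = -10x^12y^7 + 45x^4y^8
2 terms, deg 19.
19+2=21


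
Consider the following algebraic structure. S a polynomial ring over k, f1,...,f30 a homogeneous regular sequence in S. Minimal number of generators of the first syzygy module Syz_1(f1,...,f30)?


Regular sequence => Koszul complex is the minimal free resolution.
Syz_1 minimally generated by Koszul relations f_i*e_j - f_j*e_i (i<j): mu(Syz_1) = beta_2 = C(m,2) = m(m-1)/2
m=30
30*29/2 = 435


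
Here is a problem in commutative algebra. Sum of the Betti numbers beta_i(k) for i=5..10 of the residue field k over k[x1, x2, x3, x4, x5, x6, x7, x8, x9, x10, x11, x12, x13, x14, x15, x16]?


Koszul resolution: beta_i(k)=C(n,i), n=16
C(16,5)=4368, C(16,6)=8008, C(16,7)=11440, C(16,8)=12870, C(16,9)=11440, C(16,10)=8008
Sum=56134


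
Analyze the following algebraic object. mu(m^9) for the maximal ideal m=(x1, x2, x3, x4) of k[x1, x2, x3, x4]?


Graded Nakayama: mu(m^d) = dim_k (m^d/m^(d+1)) = #degree-9 monomials in 4 vars
C(n+d-1,d)=C(12,9)=220


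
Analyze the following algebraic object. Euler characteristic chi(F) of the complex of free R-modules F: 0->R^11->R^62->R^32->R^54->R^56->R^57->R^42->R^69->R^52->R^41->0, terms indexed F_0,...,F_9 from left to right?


chi = sum (-1)^i * rank:
(-1)^0*11=11
(-1)^1*62=-62
(-1)^2*32=32
(-1)^3*54=-54
(-1)^4*56=56
(-1)^5*57=-57
(-1)^6*42=42
(-1)^7*69=-69
(-1)^8*52=52
(-1)^9*41=-41
chi=-90


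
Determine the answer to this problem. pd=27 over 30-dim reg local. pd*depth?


pd+depth=30
depth=30-27=3
pd*depth=27*3=81


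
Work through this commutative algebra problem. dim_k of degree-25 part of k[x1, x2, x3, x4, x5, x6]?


C(d+n-1,n-1)=C(30,5)=142506


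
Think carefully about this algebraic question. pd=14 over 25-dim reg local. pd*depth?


pd+depth=25
depth=25-14=11
pd*depth=14*11=154


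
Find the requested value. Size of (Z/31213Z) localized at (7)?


7-primary part: 31213=7^4*13
Size=7^4=2401


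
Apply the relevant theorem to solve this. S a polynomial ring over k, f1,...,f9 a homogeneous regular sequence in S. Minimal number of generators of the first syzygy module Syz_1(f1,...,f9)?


Regular sequence => Koszul complex is the minimal free resolution.
Syz_1 minimally generated by Koszul relations f_i*e_j - f_j*e_i (i<j): mu(Syz_1) = beta_2 = C(m,2) = m(m-1)/2
m=9
9*8/2 = 36


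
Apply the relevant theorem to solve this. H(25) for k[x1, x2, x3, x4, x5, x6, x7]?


C(d+n-1,n-1)=C(31,6)=736281


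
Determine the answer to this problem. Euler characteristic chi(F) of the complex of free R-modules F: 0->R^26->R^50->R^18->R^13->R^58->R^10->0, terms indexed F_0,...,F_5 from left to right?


chi = sum (-1)^i * rank:
(-1)^0*26=26
(-1)^1*50=-50
(-1)^2*18=18
(-1)^3*13=-13
(-1)^4*58=58
(-1)^5*10=-10
chi=29


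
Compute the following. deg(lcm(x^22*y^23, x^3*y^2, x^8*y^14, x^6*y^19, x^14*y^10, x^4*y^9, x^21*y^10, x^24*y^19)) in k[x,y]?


lcm = componentwise max:
x: max(22,3,8,6,14,4,21,24)=24
y: max(23,2,14,19,10,9,10,19)=23
Total=24+23=47


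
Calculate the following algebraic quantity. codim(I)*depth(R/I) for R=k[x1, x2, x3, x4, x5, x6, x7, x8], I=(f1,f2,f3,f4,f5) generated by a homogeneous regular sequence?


codim=5, depth=dim(R/I)=8-5=3
Product=5*3=15


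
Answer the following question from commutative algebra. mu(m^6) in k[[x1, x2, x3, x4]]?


C(n+d-1,d)=C(9,6)=84


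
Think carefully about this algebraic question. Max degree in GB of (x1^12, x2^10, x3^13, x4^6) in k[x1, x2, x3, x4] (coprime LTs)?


Pure powers, coprime LTs => already GB.
Degrees: 12, 10, 13, 6
Max=13


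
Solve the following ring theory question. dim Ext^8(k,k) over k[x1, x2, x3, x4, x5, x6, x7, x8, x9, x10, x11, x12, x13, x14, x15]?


C(n,i)=C(15,8)=6435


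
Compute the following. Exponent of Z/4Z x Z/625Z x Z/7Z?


Exponent = lcm of the cyclic orders; pairwise coprime => product.
2^2*5^4*7^1=4*625*7=17500


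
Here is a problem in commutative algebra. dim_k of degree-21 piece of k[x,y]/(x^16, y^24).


k[x,y], I = (x^16, y^24), d = 21
Need i < 16 and d-i < 24.
Range: 0 <= i <= 15.
H(21) = 16


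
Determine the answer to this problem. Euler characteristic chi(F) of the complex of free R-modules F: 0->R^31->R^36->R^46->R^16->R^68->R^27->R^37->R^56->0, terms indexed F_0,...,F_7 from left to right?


chi = sum (-1)^i * rank:
(-1)^0*31=31
(-1)^1*36=-36
(-1)^2*46=46
(-1)^3*16=-16
(-1)^4*68=68
(-1)^5*27=-27
(-1)^6*37=37
(-1)^7*56=-56
chi=47


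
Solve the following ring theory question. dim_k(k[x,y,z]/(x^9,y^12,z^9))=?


Basis: x^iy^jz^k, i<9,j<12,k<9
9*12*9=972


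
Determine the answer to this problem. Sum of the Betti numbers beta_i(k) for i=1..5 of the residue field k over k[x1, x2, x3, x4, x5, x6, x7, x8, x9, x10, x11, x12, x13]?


Koszul resolution: beta_i(k)=C(n,i), n=13
C(13,1)=13, C(13,2)=78, C(13,3)=286, C(13,4)=715, C(13,5)=1287
Sum=2379


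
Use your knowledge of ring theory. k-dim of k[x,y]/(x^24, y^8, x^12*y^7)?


k[x,y]/I, I = (x^24, y^8, x^12*y^7)
Rect: 24x8=192. Corner: (24-12)x(8-7)=12.
dim = 192-12 = 180


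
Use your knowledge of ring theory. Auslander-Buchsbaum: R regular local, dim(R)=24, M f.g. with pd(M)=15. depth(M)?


pd+depth=depth(R)=24
depth=24-15=9


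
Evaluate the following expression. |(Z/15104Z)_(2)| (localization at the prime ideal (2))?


2-primary part: 15104=2^8*59
Size=2^8=256


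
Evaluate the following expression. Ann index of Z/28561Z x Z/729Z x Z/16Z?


Exponent = lcm of the cyclic orders; pairwise coprime => product.
13^4*3^6*2^4=28561*729*16=333135504


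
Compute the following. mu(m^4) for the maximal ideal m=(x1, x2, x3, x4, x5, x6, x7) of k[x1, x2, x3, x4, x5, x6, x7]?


Graded Nakayama: mu(m^d) = dim_k (m^d/m^(d+1)) = #degree-4 monomials in 7 vars
C(n+d-1,d)=C(10,4)=210


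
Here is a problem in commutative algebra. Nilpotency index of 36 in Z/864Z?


36^k mod 864:
k=1: 36
k=2: 432
k=3: 0
First zero at k = 3


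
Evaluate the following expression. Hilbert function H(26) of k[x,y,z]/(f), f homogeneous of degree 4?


C(28,2)-C(24,2)=378-276=102


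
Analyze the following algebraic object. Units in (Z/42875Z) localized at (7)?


Local ring = Z/343Z.
phi(343) = 7^2*(7-1) = 294


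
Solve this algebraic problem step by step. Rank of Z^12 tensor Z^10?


rank(M(x)N) = rank(M)*rank(N)
12*10 = 120


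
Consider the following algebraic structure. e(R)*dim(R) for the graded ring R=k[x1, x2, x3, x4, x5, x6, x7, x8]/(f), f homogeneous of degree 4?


e(R)=deg(f)=4, dim(R)=8-1=7
e*dim=4*7=28


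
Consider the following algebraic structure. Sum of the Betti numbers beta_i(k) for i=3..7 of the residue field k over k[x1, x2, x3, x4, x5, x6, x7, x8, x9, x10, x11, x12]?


Koszul resolution: beta_i(k)=C(n,i), n=12
C(12,3)=220, C(12,4)=495, C(12,5)=792, C(12,6)=924, C(12,7)=792
Sum=3223


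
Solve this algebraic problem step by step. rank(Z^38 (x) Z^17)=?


rank(M(x)N) = rank(M)*rank(N)
38*17 = 646


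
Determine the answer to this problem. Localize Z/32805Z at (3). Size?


3-primary part: 32805=3^8*5
Size=3^8=6561


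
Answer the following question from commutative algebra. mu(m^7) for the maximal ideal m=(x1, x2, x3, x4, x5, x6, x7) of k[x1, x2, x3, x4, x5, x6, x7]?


Graded Nakayama: mu(m^d) = dim_k (m^d/m^(d+1)) = #degree-7 monomials in 7 vars
C(n+d-1,d)=C(13,7)=1716


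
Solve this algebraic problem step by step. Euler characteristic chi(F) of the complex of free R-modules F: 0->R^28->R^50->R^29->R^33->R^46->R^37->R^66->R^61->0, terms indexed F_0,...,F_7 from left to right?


chi = sum (-1)^i * rank:
(-1)^0*28=28
(-1)^1*50=-50
(-1)^2*29=29
(-1)^3*33=-33
(-1)^4*46=46
(-1)^5*37=-37
(-1)^6*66=66
(-1)^7*61=-61
chi=-12


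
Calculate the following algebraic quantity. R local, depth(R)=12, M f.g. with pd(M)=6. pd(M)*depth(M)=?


pd+depth=12
depth=12-6=6
pd*depth=6*6=36


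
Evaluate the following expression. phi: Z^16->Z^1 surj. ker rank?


rank(ker) = 16-1 = 15


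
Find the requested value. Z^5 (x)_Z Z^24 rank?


rank(M(x)N) = rank(M)*rank(N)
5*24 = 120


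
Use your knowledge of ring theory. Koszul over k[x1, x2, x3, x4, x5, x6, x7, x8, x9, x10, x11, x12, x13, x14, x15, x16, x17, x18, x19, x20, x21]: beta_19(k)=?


C(n,i)=C(21,19)=210


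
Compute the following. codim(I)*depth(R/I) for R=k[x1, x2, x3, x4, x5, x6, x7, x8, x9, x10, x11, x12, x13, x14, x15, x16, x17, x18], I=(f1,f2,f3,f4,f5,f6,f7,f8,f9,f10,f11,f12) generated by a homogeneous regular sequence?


codim=12, depth=dim(R/I)=18-12=6
Product=12*6=72


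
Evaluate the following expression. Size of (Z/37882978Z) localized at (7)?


7-primary part: 37882978=7^7*46
Size=7^7=823543


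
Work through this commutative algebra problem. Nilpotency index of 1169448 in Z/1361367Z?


1169448^k mod 1361367:
k=1: 1169448
k=2: 1118376
k=3: 963144
k=4: 777924
k=5: 0
First zero at k = 5


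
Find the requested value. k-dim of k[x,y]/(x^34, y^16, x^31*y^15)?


k[x,y]/I, I = (x^34, y^16, x^31*y^15)
Rect: 34x16=544. Corner: (34-31)x(16-15)=3.
dim = 544-3 = 541


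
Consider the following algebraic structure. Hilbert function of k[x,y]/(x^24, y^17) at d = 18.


k[x,y], I = (x^24, y^17), d = 18
Need i < 24 and d-i < 17.
Range: 2 <= i <= 18.
H(18) = 17


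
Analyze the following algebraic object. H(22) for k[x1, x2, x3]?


C(d+n-1,n-1)=C(24,2)=276


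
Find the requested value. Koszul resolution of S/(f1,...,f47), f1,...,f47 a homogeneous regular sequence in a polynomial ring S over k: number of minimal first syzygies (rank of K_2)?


Regular sequence => Koszul complex is the minimal free resolution.
Syz_1 minimally generated by Koszul relations f_i*e_j - f_j*e_i (i<j): mu(Syz_1) = beta_2 = C(m,2) = m(m-1)/2
m=47
47*46/2 = 1081


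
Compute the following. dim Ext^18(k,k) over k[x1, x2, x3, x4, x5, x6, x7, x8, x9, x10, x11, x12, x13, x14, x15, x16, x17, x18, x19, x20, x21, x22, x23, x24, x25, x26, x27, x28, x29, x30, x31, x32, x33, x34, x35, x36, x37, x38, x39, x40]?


C(n,i)=C(40,18)=113380261800


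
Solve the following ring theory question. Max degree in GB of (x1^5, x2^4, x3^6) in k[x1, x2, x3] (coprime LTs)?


Pure powers, coprime LTs => already GB.
Degrees: 5, 4, 6
Max=6


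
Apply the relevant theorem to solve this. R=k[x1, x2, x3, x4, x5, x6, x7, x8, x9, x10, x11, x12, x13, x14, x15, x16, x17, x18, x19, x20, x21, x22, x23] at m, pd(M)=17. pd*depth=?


pd+depth=23
depth=23-17=6
pd*depth=17*6=102


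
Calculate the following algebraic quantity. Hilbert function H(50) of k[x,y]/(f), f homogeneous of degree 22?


H(t)=d for t>=d-1.
d=22, t=50
H(50)=22


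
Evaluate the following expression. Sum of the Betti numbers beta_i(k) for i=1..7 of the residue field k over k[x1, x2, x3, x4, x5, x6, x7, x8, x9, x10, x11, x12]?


Koszul resolution: beta_i(k)=C(n,i), n=12
C(12,1)=12, C(12,2)=66, C(12,3)=220, C(12,4)=495, C(12,5)=792, C(12,6)=924, C(12,7)=792
Sum=3301


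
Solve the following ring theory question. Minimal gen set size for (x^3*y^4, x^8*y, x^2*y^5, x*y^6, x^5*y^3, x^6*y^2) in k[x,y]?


Remove redundant (divisible by others).
Min: x^8*y, x^6*y^2, x^5*y^3, x^3*y^4, x^2*y^5, x*y^6
Count=6


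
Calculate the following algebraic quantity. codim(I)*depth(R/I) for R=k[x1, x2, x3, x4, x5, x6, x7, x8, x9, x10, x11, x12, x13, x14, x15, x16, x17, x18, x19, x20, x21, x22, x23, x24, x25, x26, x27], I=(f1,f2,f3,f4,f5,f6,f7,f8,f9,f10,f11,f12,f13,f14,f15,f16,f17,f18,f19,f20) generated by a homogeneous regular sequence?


codim=20, depth=dim(R/I)=27-20=7
Product=20*7=140


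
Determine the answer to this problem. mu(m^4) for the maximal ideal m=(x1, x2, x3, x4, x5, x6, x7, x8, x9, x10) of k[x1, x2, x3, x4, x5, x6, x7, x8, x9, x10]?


Graded Nakayama: mu(m^d) = dim_k (m^d/m^(d+1)) = #degree-4 monomials in 10 vars
C(n+d-1,d)=C(13,4)=715


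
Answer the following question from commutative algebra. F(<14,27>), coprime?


gcd(14,27)=1 => F=ab-a-b=14*27-14-27=378-41=337


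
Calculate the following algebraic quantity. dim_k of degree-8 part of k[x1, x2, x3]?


C(d+n-1,n-1)=C(10,2)=45


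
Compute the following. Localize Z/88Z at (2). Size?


2-primary part: 88=2^3*11
Size=2^3=8


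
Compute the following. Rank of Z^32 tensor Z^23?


rank(M(x)N) = rank(M)*rank(N)
32*23 = 736


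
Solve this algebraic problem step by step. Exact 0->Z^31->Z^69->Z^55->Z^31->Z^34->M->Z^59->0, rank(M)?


Alt sum=0:
(-1)^0*31 + (-1)^1*69 + (-1)^2*55 + (-1)^3*31 + (-1)^4*34 + (-1)^5*? + (-1)^6*59=0
rank(M)=79


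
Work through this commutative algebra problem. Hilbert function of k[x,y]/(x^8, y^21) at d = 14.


k[x,y], I = (x^8, y^21), d = 14
Need i < 8 and d-i < 21.
Range: 0 <= i <= 7.
H(14) = 8


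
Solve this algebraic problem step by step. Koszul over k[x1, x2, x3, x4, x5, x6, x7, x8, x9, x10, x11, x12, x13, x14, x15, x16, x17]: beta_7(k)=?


C(n,i)=C(17,7)=19448


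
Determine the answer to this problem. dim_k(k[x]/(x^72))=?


Basis: 1,x,...,x^71
dim=72


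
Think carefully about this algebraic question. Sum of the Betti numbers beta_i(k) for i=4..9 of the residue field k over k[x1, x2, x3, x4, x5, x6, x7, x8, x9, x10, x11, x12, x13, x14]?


Koszul resolution: beta_i(k)=C(n,i), n=14
C(14,4)=1001, C(14,5)=2002, C(14,6)=3003, C(14,7)=3432, C(14,8)=3003, C(14,9)=2002
Sum=14443


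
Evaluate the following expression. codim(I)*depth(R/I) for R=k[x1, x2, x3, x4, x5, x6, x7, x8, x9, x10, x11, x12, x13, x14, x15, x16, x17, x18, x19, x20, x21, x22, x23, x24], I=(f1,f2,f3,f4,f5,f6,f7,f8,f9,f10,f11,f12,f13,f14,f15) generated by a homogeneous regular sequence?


codim=15, depth=dim(R/I)=24-15=9
Product=15*9=135


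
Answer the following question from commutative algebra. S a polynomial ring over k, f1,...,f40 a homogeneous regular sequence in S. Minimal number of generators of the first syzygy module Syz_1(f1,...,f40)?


Regular sequence => Koszul complex is the minimal free resolution.
Syz_1 minimally generated by Koszul relations f_i*e_j - f_j*e_i (i<j): mu(Syz_1) = beta_2 = C(m,2) = m(m-1)/2
m=40
40*39/2 = 780


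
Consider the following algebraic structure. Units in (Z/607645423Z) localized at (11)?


Local ring = Z/1771561Z.
phi(1771561) = 11^5*(11-1) = 1610510


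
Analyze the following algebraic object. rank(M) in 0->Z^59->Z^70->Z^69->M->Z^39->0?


Alt sum=0:
(-1)^0*59 + (-1)^1*70 + (-1)^2*69 + (-1)^3*? + (-1)^4*39=0
rank(M)=97


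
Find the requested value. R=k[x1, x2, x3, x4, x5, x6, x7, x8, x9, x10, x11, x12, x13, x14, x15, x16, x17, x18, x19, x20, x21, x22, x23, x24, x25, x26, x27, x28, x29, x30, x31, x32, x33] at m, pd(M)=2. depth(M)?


pd+depth=depth(R)=33
depth=33-2=31


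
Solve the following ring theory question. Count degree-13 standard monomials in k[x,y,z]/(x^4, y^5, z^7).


Need i<4, j<5, k<7 with i+j+k=13.
For each i, j ranges over max(0,13-i-6)..min(4,13-i):
  i=0: j in [7,4] -> 0
  i=1: j in [6,4] -> 0
  i=2: j in [5,4] -> 0
  i=3: j in [4,4] -> 1
H(13) = 0+0+0+1 = 1


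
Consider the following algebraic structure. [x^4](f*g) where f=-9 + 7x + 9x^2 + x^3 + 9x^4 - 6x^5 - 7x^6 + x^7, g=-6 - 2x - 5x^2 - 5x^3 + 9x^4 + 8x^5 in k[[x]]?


[x^4] = sum a_i*b_j, i+j=4
  -9*9=-81
  7*-5=-35
  9*-5=-45
  1*-2=-2
  9*-6=-54
Sum=-217


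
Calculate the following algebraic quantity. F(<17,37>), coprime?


gcd(17,37)=1 => F=ab-a-b=17*37-17-37=629-54=575


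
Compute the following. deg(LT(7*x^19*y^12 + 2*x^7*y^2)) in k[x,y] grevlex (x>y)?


LT: 7*x^19*y^12
deg_x=19, deg_y=12
Total=19+12=31


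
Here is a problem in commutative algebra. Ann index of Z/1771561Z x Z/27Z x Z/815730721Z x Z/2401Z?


Exponent = lcm of the cyclic orders; pairwise coprime => product.
11^6*3^3*13^8*7^4=1771561*27*815730721*2401=93682582374050456787


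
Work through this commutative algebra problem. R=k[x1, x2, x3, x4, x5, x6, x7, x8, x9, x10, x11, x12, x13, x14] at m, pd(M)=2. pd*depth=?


pd+depth=14
depth=14-2=12
pd*depth=2*12=24


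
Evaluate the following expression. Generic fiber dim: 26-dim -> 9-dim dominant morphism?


dim(fiber)=dim(X)-dim(Y)=26-9=17


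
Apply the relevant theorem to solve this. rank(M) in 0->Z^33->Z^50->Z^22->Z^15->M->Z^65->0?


Alt sum=0:
(-1)^0*33 + (-1)^1*50 + (-1)^2*22 + (-1)^3*15 + (-1)^4*? + (-1)^5*65=0
rank(M)=75


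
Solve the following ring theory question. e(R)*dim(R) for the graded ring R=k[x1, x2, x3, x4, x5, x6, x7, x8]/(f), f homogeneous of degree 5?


e(R)=deg(f)=5, dim(R)=8-1=7
e*dim=5*7=35


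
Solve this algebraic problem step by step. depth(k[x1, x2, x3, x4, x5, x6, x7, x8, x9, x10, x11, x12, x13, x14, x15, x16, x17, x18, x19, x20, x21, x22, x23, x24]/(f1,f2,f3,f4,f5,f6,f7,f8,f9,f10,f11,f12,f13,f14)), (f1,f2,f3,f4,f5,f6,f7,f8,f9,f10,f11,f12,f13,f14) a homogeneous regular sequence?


depth(R)=24
depth(R/I)=24-14=10


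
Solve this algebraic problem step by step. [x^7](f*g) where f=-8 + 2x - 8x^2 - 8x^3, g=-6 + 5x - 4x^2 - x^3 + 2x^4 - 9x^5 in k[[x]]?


[x^7] = sum a_i*b_j, i+j=7
  -8*-9=72
  -8*2=-16
Sum=56


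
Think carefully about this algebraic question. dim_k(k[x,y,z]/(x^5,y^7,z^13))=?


Basis: x^iy^jz^k, i<5,j<7,k<13
5*7*13=455


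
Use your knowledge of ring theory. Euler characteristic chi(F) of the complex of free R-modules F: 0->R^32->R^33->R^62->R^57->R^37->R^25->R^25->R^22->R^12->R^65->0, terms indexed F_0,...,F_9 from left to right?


chi = sum (-1)^i * rank:
(-1)^0*32=32
(-1)^1*33=-33
(-1)^2*62=62
(-1)^3*57=-57
(-1)^4*37=37
(-1)^5*25=-25
(-1)^6*25=25
(-1)^7*22=-22
(-1)^8*12=12
(-1)^9*65=-65
chi=-34


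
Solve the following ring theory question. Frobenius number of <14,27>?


gcd(14,27)=1 => F=ab-a-b=14*27-14-27=378-41=337


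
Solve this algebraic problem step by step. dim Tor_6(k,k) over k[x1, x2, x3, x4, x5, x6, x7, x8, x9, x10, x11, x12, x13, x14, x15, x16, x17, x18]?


Koszul: C(n,i)=C(18,6)=18564


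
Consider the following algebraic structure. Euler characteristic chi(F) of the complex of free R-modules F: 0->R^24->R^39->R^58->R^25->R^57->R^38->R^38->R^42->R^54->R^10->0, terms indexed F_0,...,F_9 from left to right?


chi = sum (-1)^i * rank:
(-1)^0*24=24
(-1)^1*39=-39
(-1)^2*58=58
(-1)^3*25=-25
(-1)^4*57=57
(-1)^5*38=-38
(-1)^6*38=38
(-1)^7*42=-42
(-1)^8*54=54
(-1)^9*10=-10
chi=77


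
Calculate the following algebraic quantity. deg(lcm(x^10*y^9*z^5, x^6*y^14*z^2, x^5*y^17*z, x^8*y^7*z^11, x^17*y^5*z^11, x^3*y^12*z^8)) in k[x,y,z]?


lcm = componentwise max:
x: max(10,6,5,8,17,3)=17
y: max(9,14,17,7,5,12)=17
z: max(5,2,1,11,11,8)=11
Total=17+17+11=45


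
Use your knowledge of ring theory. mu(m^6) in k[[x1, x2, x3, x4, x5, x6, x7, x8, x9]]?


C(n+d-1,d)=C(14,6)=3003


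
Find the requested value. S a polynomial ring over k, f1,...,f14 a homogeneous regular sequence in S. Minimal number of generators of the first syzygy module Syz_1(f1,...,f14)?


Regular sequence => Koszul complex is the minimal free resolution.
Syz_1 minimally generated by Koszul relations f_i*e_j - f_j*e_i (i<j): mu(Syz_1) = beta_2 = C(m,2) = m(m-1)/2
m=14
14*13/2 = 91


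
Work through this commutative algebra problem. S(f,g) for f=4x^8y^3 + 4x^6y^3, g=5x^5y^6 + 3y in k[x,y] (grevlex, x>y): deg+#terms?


LT(f)=4x^8y^3, LT(g)=5x^5y^6
lcm(LM)=x^8y^6
S(f,g) (scaled by 20 to clear denominators) = 5y^3*f - 4x^3*g = 20x^6y^6 - 12x^3y
2 terms, deg 12.
12+2=14


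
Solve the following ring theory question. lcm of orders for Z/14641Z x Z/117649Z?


Exponent = lcm of the cyclic orders; pairwise coprime => product.
11^4*7^6=14641*117649=1722499009


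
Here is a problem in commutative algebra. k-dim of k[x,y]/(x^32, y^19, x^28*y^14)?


k[x,y]/I, I = (x^32, y^19, x^28*y^14)
Rect: 32x19=608. Corner: (32-28)x(19-14)=20.
dim = 608-20 = 588


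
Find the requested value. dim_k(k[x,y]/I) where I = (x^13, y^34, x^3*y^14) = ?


k[x,y]/I, I = (x^13, y^34, x^3*y^14)
Rect: 13x34=442. Corner: (13-3)x(34-14)=200.
dim = 442-200 = 242


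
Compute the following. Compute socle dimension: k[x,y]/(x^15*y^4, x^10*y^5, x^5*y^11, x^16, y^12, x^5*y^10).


Socle = ann(m) = span of standard monomials u with x*u, y*u in I (staircase corners).
Redundant generators: x^5*y^11
Minimal generators: x^16, x^15*y^4, x^10*y^5, x^5*y^10, y^12
Corners: x^4y^11, x^9y^9, x^14y^4, x^15y^3
Socle dim=4


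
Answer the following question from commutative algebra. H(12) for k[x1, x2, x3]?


C(d+n-1,n-1)=C(14,2)=91


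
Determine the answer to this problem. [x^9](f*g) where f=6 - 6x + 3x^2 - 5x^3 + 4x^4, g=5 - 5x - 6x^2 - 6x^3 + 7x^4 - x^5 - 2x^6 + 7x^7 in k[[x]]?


[x^9] = sum a_i*b_j, i+j=9
  3*7=21
  -5*-2=10
  4*-1=-4
Sum=27


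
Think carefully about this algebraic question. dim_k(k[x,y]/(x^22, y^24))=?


Basis: x^i*y^j, i<22, j<24
22*24=528


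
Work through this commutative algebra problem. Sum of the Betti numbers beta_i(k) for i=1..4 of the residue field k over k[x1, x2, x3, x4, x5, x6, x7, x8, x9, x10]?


Koszul resolution: beta_i(k)=C(n,i), n=10
C(10,1)=10, C(10,2)=45, C(10,3)=120, C(10,4)=210
Sum=385


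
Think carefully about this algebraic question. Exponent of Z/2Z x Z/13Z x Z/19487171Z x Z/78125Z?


Exponent = lcm of the cyclic orders; pairwise coprime => product.
2^1*13^1*11^7*5^7=2*13*19487171*78125=39583316093750


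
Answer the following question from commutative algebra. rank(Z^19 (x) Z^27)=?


rank(M(x)N) = rank(M)*rank(N)
19*27 = 513


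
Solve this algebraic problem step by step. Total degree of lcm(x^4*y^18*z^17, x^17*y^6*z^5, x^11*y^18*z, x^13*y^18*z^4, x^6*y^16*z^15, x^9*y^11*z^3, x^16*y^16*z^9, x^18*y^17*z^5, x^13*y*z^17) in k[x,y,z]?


lcm = componentwise max:
x: max(4,17,11,13,6,9,16,18,13)=18
y: max(18,6,18,18,16,11,16,17,1)=18
z: max(17,5,1,4,15,3,9,5,17)=17
Total=18+18+17=53


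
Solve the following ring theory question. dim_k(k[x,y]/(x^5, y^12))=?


Basis: x^i*y^j, i<5, j<12
5*12=60


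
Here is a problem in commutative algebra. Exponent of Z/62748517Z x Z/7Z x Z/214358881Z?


Exponent = lcm of the cyclic orders; pairwise coprime => product.
13^7*7^1*11^8=62748517*7*214358881=94154913219706339


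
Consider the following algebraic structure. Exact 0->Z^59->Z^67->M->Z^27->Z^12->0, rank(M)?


Alt sum=0:
(-1)^0*59 + (-1)^1*67 + (-1)^2*? + (-1)^3*27 + (-1)^4*12=0
rank(M)=23


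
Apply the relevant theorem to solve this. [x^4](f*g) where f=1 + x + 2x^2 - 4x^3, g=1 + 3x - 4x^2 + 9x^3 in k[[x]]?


[x^4] = sum a_i*b_j, i+j=4
  1*9=9
  2*-4=-8
  -4*3=-12
Sum=-11


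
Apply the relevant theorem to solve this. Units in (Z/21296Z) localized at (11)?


Local ring = Z/1331Z.
phi(1331) = 11^2*(11-1) = 1210


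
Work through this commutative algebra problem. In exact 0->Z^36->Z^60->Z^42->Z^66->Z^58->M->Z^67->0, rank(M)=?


Alt sum=0:
(-1)^0*36 + (-1)^1*60 + (-1)^2*42 + (-1)^3*66 + (-1)^4*58 + (-1)^5*? + (-1)^6*67=0
rank(M)=77


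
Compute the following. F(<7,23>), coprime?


gcd(7,23)=1 => F=ab-a-b=7*23-7-23=161-30=131


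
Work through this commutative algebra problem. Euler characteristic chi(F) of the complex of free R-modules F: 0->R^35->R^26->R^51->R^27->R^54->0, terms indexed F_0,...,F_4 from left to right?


chi = sum (-1)^i * rank:
(-1)^0*35=35
(-1)^1*26=-26
(-1)^2*51=51
(-1)^3*27=-27
(-1)^4*54=54
chi=87


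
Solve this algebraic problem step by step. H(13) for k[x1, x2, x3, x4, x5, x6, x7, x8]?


C(d+n-1,n-1)=C(20,7)=77520


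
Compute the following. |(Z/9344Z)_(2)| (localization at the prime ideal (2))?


2-primary part: 9344=2^7*73
Size=2^7=128


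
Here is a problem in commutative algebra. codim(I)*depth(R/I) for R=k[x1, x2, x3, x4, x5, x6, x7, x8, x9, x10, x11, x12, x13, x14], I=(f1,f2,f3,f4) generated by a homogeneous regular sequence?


codim=4, depth=dim(R/I)=14-4=10
Product=4*10=40


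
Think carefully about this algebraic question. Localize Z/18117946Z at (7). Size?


7-primary part: 18117946=7^7*22
Size=7^7=823543


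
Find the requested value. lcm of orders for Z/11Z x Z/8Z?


Exponent = lcm of the cyclic orders; pairwise coprime => product.
11^1*2^3=11*8=88


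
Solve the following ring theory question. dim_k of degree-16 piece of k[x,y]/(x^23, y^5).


k[x,y], I = (x^23, y^5), d = 16
Need i < 23 and d-i < 5.
Range: 12 <= i <= 16.
H(16) = 5


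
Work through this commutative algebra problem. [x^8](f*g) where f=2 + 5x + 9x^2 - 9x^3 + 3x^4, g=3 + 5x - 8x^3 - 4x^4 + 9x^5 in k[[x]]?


[x^8] = sum a_i*b_j, i+j=8
  -9*9=-81
  3*-4=-12
Sum=-93


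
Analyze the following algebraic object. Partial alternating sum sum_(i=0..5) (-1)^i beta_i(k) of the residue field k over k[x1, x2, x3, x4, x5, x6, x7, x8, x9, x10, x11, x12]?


Koszul resolution: beta_i(k)=C(n,i), n=12
sum_(i=0..p) (-1)^i C(n,i) = (-1)^p C(n-1,p)
(-1)^5*C(11,5) = (-1)^5*462 = -462


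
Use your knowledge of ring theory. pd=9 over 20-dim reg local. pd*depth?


pd+depth=20
depth=20-9=11
pd*depth=9*11=99


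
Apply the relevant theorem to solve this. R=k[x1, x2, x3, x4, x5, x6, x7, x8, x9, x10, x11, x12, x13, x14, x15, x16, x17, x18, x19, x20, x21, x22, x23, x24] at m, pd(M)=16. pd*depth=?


pd+depth=24
depth=24-16=8
pd*depth=16*8=128


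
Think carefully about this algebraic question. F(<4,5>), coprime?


gcd(4,5)=1 => F=ab-a-b=4*5-4-5=20-9=11


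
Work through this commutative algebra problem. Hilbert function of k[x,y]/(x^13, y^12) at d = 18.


k[x,y], I = (x^13, y^12), d = 18
Need i < 13 and d-i < 12.
Range: 7 <= i <= 12.
H(18) = 6


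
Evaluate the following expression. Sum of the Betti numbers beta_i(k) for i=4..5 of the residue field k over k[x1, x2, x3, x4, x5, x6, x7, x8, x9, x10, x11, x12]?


Koszul resolution: beta_i(k)=C(n,i), n=12
C(12,4)=495, C(12,5)=792
Sum=1287


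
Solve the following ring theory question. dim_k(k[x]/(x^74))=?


Basis: 1,x,...,x^73
dim=74


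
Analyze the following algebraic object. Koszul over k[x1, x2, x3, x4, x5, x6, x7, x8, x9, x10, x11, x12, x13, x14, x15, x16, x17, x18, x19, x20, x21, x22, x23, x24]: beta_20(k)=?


C(n,i)=C(24,20)=10626


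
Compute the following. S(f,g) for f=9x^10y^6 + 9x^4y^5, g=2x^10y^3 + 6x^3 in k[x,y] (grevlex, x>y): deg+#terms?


LT(f)=9x^10y^6, LT(g)=2x^10y^3
lcm(LM)=x^10y^6
S(f,g) (scaled by 18 to clear denominators) = 2*f - 9y^3*g = 18x^4y^5 - 54x^3y^3
2 terms, deg 9.
9+2=11


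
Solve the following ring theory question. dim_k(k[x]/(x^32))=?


Basis: 1,x,...,x^31
dim=32


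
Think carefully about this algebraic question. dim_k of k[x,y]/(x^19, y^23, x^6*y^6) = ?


k[x,y]/I, I = (x^19, y^23, x^6*y^6)
Rect: 19x23=437. Corner: (19-6)x(23-6)=221.
dim = 437-221 = 216


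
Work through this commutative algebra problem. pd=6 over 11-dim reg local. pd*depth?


pd+depth=11
depth=11-6=5
pd*depth=6*5=30


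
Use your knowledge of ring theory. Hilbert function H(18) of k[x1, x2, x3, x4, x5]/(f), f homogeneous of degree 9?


C(22,4)-C(13,4)=7315-715=6600


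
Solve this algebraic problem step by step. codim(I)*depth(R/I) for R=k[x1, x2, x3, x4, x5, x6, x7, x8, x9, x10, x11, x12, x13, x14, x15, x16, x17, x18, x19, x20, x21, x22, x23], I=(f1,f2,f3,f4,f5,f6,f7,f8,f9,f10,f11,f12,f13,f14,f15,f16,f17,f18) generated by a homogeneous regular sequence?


codim=18, depth=dim(R/I)=23-18=5
Product=18*5=90


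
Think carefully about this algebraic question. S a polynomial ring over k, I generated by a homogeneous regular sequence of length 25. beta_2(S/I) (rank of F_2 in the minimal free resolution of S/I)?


Regular sequence => Koszul complex is the minimal free resolution.
Syz_1 minimally generated by Koszul relations f_i*e_j - f_j*e_i (i<j): mu(Syz_1) = beta_2 = C(m,2) = m(m-1)/2
m=25
25*24/2 = 300


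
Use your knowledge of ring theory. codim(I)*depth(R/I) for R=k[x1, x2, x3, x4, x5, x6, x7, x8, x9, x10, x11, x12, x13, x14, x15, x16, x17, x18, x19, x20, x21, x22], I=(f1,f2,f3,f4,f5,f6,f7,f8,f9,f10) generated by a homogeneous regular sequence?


codim=10, depth=dim(R/I)=22-10=12
Product=10*12=120


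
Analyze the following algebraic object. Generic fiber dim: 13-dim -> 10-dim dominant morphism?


dim(fiber)=dim(X)-dim(Y)=13-10=3


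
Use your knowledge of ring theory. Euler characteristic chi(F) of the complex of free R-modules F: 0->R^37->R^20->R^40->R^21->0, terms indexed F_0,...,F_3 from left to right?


chi = sum (-1)^i * rank:
(-1)^0*37=37
(-1)^1*20=-20
(-1)^2*40=40
(-1)^3*21=-21
chi=36


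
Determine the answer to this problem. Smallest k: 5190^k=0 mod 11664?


5190^k mod 11664:
k=1: 5190
k=2: 3924
k=3: 216
k=4: 1296
k=5: 7776
k=6: 0
First zero at k = 6


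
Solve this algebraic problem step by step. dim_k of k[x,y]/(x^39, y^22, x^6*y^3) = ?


k[x,y]/I, I = (x^39, y^22, x^6*y^3)
Rect: 39x22=858. Corner: (39-6)x(22-3)=627.
dim = 858-627 = 231


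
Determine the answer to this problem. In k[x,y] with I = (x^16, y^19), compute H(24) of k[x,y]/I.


k[x,y], I = (x^16, y^19), d = 24
Need i < 16 and d-i < 19.
Range: 6 <= i <= 15.
H(24) = 10


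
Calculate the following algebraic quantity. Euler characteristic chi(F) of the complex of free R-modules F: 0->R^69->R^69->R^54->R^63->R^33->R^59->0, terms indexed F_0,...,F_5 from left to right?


chi = sum (-1)^i * rank:
(-1)^0*69=69
(-1)^1*69=-69
(-1)^2*54=54
(-1)^3*63=-63
(-1)^4*33=33
(-1)^5*59=-59
chi=-35


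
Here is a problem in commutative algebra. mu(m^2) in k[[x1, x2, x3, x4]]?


C(n+d-1,d)=C(5,2)=10


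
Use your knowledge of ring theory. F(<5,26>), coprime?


gcd(5,26)=1 => F=ab-a-b=5*26-5-26=130-31=99


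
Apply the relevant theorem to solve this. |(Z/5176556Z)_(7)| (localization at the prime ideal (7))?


7-primary part: 5176556=7^6*44
Size=7^6=117649


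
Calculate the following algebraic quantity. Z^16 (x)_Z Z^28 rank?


rank(M(x)N) = rank(M)*rank(N)
16*28 = 448


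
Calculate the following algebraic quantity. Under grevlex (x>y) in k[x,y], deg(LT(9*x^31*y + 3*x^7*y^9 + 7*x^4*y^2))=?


LT: 9*x^31*y
deg_x=31, deg_y=1
Total=31+1=32


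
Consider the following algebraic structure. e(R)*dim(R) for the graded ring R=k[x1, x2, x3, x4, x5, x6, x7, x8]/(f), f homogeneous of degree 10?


e(R)=deg(f)=10, dim(R)=8-1=7
e*dim=10*7=70


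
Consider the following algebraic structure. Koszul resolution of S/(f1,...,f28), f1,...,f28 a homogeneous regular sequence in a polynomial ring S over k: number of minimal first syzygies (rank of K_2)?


Regular sequence => Koszul complex is the minimal free resolution.
Syz_1 minimally generated by Koszul relations f_i*e_j - f_j*e_i (i<j): mu(Syz_1) = beta_2 = C(m,2) = m(m-1)/2
m=28
28*27/2 = 378


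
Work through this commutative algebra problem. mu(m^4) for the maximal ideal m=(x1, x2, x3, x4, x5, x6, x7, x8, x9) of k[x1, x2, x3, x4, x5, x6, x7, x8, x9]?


Graded Nakayama: mu(m^d) = dim_k (m^d/m^(d+1)) = #degree-4 monomials in 9 vars
C(n+d-1,d)=C(12,4)=495


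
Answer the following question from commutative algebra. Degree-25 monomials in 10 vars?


C(d+n-1,n-1)=C(34,9)=52451256


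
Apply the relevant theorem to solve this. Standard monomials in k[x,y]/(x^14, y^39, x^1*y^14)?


k[x,y]/I, I = (x^14, y^39, x^1*y^14)
Rect: 14x39=546. Corner: (14-1)x(39-14)=325.
dim = 546-325 = 221


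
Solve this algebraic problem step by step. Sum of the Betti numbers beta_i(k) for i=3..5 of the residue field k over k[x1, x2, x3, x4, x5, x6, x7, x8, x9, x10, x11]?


Koszul resolution: beta_i(k)=C(n,i), n=11
C(11,3)=165, C(11,4)=330, C(11,5)=462
Sum=957


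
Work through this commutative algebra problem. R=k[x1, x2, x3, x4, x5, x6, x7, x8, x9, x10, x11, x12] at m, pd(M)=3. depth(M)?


pd+depth=depth(R)=12
depth=12-3=9


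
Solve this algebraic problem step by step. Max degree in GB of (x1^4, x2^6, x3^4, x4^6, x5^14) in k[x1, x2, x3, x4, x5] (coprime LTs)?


Pure powers, coprime LTs => already GB.
Degrees: 4, 6, 4, 6, 14
Max=14


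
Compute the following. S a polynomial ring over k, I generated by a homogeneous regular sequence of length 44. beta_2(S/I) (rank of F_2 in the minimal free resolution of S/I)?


Regular sequence => Koszul complex is the minimal free resolution.
Syz_1 minimally generated by Koszul relations f_i*e_j - f_j*e_i (i<j): mu(Syz_1) = beta_2 = C(m,2) = m(m-1)/2
m=44
44*43/2 = 946


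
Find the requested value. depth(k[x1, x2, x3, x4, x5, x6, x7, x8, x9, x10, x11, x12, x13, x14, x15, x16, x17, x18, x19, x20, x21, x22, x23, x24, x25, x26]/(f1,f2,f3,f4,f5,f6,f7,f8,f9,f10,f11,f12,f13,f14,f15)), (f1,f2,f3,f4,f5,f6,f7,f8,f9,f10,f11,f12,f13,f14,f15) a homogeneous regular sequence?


depth(R)=26
depth(R/I)=26-15=11


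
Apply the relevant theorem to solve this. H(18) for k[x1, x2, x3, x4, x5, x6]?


C(d+n-1,n-1)=C(23,5)=33649


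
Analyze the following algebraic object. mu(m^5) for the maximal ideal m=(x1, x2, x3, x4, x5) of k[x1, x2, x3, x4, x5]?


Graded Nakayama: mu(m^d) = dim_k (m^d/m^(d+1)) = #degree-5 monomials in 5 vars
C(n+d-1,d)=C(9,5)=126


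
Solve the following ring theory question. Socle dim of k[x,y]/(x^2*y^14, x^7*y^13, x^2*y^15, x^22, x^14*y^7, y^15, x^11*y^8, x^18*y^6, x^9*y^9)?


Socle = ann(m) = span of standard monomials u with x*u, y*u in I (staircase corners).
Redundant generators: x^2*y^15
Minimal generators: x^22, x^18*y^6, x^14*y^7, x^11*y^8, x^9*y^9, x^7*y^13, x^2*y^14, y^15
Corners: xy^14, x^6y^13, x^8y^12, x^10y^8, x^13y^7, x^17y^6, x^21y^5
Socle dim=7


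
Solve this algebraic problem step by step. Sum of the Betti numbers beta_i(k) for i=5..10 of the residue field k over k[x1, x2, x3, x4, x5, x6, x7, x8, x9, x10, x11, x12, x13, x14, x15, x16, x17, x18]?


Koszul resolution: beta_i(k)=C(n,i), n=18
C(18,5)=8568, C(18,6)=18564, C(18,7)=31824, C(18,8)=43758, C(18,9)=48620, C(18,10)=43758
Sum=195092


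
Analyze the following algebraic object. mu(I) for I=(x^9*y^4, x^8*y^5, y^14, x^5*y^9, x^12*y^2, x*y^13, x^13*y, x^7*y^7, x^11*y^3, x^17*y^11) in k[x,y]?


Remove redundant (divisible by others).
x^17*y^11 redundant.
Min: x^13*y, x^12*y^2, x^11*y^3, x^9*y^4, x^8*y^5, x^7*y^7, x^5*y^9, x*y^13, y^14
Count=9


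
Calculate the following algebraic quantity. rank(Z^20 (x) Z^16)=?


rank(M(x)N) = rank(M)*rank(N)
20*16 = 320
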